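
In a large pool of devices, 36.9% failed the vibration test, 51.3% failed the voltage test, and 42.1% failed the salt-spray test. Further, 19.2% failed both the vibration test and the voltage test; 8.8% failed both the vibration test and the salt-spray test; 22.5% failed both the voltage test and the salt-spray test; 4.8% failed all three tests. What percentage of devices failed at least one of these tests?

P(≥1) = 36.9 + 51.3 + 42.1 − 19.2 − 8.8 − 22.5 + 4.8 = 84.6%

84.6%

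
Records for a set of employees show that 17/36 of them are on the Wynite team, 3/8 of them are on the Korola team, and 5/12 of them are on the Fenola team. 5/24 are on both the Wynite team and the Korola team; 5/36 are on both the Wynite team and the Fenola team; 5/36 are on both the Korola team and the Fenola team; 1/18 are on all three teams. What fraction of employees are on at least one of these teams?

By inclusion-exclusion,
P(union) = 17/36 + 3/8 + 5/12 − 5/24 − 5/36 − 5/36 + 1/18 = 5/6

5/6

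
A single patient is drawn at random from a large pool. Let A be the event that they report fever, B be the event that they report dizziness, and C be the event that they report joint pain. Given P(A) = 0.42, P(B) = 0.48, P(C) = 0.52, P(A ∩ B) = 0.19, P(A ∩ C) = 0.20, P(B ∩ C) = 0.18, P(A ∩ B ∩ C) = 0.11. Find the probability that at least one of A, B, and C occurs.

0.96

By inclusion-exclusion,
P(A ∪ B ∪ C) = 0.42 + 0.48 + 0.52 − 0.19 − 0.20 − 0.18 + 0.11 = 0.96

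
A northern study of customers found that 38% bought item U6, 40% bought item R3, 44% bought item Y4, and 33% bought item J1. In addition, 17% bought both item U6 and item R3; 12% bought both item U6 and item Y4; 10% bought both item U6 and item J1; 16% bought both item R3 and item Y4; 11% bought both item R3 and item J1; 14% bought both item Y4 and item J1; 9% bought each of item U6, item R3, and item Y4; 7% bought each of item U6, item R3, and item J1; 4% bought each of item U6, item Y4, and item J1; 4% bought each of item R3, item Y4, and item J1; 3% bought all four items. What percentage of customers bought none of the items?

4%

P(at least one) = 38 + 40 + 44 + 33 − 17 − 12 − 10 − 16 − 11 − 14 + 9 + 7 + 4 + 4 − 3 = 96%
P(none) = 100% − 96% = 4%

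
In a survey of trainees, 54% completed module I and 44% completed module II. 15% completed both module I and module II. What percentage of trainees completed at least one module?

Apply inclusion-exclusion:
P(≥1) = 54 + 44 − 15 = 83%

83%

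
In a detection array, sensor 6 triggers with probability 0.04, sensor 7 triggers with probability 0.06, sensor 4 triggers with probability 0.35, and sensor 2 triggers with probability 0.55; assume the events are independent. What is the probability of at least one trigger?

Since the events are independent, P(none) is the product of the individual non-occurrence probabilities.
P(none) = (1 − 0.04) × (1 − 0.06) × (1 − 0.35) × (1 − 0.55) = 0.96 × 0.94 × 0.65 × 0.45 = 0.263952
P(at least one) = 1 − 0.263952 = 0.736048

0.736048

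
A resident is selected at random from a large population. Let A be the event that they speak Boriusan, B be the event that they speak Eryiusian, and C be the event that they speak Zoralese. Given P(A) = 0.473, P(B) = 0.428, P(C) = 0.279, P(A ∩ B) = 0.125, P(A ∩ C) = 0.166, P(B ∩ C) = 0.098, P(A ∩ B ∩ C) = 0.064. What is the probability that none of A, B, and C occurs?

0.145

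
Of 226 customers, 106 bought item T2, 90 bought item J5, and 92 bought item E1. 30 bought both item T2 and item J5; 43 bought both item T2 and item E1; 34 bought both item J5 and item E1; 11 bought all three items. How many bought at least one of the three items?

192

|union| = 106 + 90 + 92 − 30 − 43 − 34 + 11 = 192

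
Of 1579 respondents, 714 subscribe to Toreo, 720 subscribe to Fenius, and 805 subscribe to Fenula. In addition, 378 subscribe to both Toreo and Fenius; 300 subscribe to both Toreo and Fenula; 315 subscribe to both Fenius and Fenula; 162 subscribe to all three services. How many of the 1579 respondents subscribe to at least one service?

1408

By inclusion-exclusion,
|at least one| = 714 + 720 + 805 − 378 − 300 − 315 + 162 = 1408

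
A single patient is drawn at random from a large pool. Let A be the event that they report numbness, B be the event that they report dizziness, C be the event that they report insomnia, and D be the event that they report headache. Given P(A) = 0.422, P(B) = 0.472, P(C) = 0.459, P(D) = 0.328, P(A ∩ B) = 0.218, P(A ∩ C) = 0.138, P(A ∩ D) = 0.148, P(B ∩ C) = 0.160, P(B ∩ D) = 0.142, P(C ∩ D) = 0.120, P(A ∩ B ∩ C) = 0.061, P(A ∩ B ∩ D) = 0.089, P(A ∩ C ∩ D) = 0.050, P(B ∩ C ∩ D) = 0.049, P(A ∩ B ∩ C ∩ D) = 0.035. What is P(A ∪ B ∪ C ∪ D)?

0.969

P(A ∪ B ∪ C ∪ D) = 0.422 + 0.472 + 0.459 + 0.328 − 0.218 − 0.138 − 0.148 − 0.160 − 0.142 − 0.120 + 0.061 + 0.089 + 0.050 + 0.049 − 0.035 = 0.969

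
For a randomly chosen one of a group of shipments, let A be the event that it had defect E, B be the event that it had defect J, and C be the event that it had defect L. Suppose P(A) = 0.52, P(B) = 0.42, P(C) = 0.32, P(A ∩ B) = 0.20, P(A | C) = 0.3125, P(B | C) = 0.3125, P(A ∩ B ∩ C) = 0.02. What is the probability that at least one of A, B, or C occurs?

P(A ∩ C) = P(C)·P(A|C) = 0.32 × 0.3125 = 0.10
P(B ∩ C) = P(C)·P(B|C) = 0.32 × 0.3125 = 0.10
Apply inclusion-exclusion:
P(A ∪ B ∪ C) = 0.52 + 0.42 + 0.32 − 0.20 − 0.10 − 0.10 + 0.02 = 0.88

0.88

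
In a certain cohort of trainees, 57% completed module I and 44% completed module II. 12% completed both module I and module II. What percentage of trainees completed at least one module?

89%

P(at least one) = 57 + 44 − 12 = 89%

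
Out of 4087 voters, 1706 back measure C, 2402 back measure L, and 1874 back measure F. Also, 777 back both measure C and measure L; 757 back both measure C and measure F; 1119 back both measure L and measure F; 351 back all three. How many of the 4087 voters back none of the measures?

Using inclusion–exclusion:
|union| = 1706 + 2402 + 1874 − 777 − 757 − 1119 + 351 = 3680
None: 4087 − 3680 = 407

407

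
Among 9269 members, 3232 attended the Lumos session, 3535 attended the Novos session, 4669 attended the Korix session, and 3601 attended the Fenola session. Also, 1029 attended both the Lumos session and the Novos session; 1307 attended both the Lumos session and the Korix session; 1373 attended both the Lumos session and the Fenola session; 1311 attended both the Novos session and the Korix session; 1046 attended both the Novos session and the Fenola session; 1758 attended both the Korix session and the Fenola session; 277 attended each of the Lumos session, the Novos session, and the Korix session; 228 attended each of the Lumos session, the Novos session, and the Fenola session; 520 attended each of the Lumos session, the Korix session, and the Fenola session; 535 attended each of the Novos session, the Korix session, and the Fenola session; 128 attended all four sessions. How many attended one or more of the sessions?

|at least one| = 3232 + 3535 + 4669 + 3601 − 1029 − 1307 − 1373 − 1311 − 1046 − 1758 + 277 + 228 + 520 + 535 − 128 = 8645

8645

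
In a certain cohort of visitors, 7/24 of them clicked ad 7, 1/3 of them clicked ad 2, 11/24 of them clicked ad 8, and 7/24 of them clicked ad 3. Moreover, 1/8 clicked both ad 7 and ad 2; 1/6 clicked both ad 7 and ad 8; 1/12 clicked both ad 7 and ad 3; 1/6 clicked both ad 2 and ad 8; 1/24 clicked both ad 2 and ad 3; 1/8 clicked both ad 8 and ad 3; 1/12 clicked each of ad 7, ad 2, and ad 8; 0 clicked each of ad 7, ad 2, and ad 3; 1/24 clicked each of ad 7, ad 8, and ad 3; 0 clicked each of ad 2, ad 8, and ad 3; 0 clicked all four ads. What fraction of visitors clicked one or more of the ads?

19/24

P(union) = 7/24 + 1/3 + 11/24 + 7/24 − 1/8 − 1/6 − 1/12 − 1/6 − 1/24 − 1/8 + 1/12 + 0 + 1/24 + 0 − 0 = 19/24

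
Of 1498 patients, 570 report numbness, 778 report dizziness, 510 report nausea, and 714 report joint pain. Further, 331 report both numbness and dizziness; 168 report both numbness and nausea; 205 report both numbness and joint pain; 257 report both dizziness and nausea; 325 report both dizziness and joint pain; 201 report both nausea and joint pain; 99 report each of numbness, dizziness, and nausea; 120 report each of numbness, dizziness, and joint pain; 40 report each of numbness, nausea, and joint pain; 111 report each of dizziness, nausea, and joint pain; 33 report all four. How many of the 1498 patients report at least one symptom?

1422

By inclusion–exclusion:
N(≥1) = 570 + 778 + 510 + 714 − 331 − 168 − 205 − 257 − 325 − 201 + 99 + 120 + 40 + 111 − 33 = 1422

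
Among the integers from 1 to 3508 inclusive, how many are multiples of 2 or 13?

1889

Apply inclusion-exclusion:
⌊3508/2⌋ + ⌊3508/13⌋ − ⌊3508/26⌋ = 1754 + 269 − 134 = 1889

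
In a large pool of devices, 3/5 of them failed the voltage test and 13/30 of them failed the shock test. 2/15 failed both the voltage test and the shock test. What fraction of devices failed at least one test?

9/10

P(at least one) = 3/5 + 13/30 − 2/15 = 9/10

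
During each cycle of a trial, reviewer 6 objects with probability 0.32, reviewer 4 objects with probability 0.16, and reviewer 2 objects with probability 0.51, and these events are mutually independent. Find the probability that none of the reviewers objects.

0.279888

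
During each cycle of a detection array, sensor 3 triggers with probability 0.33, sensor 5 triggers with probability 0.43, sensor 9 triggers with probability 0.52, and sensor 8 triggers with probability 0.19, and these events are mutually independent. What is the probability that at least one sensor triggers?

Independence gives P(none) = ∏(1 − pᵢ).
P(none) = (1 − 0.33) × (1 − 0.43) × (1 − 0.52) × (1 − 0.19) = 0.67 × 0.57 × 0.48 × 0.81 = 0.14848272
P(at least one) = 1 − 0.14848272 = 0.85151728

0.85151728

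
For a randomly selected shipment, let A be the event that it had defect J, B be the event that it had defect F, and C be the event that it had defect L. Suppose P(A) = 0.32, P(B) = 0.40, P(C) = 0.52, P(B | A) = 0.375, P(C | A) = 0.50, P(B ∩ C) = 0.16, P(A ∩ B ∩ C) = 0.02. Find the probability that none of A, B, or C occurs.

P(A ∩ B) = P(A)·P(B|A) = 0.32 × 0.375 = 0.12
P(A ∩ C) = P(A)·P(C|A) = 0.32 × 0.50 = 0.16
P(A ∪ B ∪ C) = 0.32 + 0.40 + 0.52 − 0.12 − 0.16 − 0.16 + 0.02 = 0.82
P(none) = 1 − 0.82 = 0.18

0.18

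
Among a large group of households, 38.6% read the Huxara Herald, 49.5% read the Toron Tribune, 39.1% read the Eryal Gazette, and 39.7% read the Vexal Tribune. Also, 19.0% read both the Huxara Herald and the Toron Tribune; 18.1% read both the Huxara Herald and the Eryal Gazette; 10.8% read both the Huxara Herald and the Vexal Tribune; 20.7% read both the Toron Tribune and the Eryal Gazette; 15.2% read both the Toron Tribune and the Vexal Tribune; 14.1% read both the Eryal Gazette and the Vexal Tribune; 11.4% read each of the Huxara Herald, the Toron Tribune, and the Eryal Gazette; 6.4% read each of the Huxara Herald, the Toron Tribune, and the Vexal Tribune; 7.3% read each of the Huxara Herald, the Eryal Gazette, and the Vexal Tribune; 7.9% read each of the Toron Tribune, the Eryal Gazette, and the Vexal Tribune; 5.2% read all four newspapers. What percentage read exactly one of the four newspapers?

49.3%

Using the inclusion–exclusion count for exactly one event:
P(exactly one) = 38.6 + 49.5 + 39.1 + 39.7 − 2·19.0 − 2·18.1 − 2·10.8 − 2·20.7 − 2·15.2 − 2·14.1 + 3·11.4 + 3·6.4 + 3·7.3 + 3·7.9 − 4·5.2 = 49.3%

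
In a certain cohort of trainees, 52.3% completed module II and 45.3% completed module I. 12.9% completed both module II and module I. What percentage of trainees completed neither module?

15.3%

Apply inclusion-exclusion:
P(≥1) = 52.3 + 45.3 − 12.9 = 84.7%
P(none) = 100% − 84.7% = 15.3%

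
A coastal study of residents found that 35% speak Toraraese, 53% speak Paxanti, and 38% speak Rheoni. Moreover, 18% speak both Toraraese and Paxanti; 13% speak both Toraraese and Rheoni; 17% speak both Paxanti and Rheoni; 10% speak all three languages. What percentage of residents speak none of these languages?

P(union) = 35 + 53 + 38 − 18 − 13 − 17 + 10 = 88%
P(none) = 100% − 88% = 12%

12%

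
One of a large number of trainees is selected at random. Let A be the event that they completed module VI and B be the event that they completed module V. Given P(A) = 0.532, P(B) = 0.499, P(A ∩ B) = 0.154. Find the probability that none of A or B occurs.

0.123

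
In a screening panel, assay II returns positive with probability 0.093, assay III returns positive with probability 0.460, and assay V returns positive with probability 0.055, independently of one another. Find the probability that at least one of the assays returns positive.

0.5371579

Independence gives P(none) = ∏(1 − pᵢ).
P(none) = (1 − 0.093) × (1 − 0.460) × (1 − 0.055) = 0.907 × 0.540 × 0.945 = 0.4628421
P(at least one) = 1 − 0.4628421 = 0.5371579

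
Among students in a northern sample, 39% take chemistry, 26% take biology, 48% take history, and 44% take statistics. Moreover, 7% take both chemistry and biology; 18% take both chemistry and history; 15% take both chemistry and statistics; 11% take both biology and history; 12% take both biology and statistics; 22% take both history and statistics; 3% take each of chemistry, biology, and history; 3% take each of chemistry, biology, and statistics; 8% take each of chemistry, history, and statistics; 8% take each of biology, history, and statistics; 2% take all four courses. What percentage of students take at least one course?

92%

P(≥1) = 39 + 26 + 48 + 44 − 7 − 18 − 15 − 11 − 12 − 22 + 3 + 3 + 8 + 8 − 2 = 92%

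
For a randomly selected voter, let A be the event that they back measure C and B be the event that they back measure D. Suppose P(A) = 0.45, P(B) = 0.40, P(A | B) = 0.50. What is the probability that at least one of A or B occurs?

P(A ∩ B) = P(B)·P(A|B) = 0.40 × 0.50 = 0.20
P(A ∪ B) = 0.45 + 0.40 − 0.20 = 0.65

0.65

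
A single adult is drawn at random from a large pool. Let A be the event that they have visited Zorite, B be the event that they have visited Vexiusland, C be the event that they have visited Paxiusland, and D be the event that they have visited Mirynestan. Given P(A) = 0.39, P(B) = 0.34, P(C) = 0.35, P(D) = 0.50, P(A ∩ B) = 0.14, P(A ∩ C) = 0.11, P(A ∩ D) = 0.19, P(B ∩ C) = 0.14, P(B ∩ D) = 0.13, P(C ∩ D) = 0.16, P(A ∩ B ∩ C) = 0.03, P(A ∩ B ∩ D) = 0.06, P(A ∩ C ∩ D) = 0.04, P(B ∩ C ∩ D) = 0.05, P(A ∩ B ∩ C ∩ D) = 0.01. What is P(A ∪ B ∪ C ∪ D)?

0.88

By inclusion–exclusion:
P(A ∪ B ∪ C ∪ D) = 0.39 + 0.34 + 0.35 + 0.50 − 0.14 − 0.11 − 0.19 − 0.14 − 0.13 − 0.16 + 0.03 + 0.06 + 0.04 + 0.05 − 0.01 = 0.88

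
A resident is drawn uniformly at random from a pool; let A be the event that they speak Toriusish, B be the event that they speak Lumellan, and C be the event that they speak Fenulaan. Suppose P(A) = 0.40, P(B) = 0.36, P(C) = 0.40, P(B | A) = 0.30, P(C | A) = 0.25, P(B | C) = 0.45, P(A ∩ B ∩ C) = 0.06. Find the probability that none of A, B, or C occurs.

P(A ∩ B) = P(A)·P(B|A) = 0.40 × 0.30 = 0.12
P(A ∩ C) = P(A)·P(C|A) = 0.40 × 0.25 = 0.10
P(B ∩ C) = P(C)·P(B|C) = 0.40 × 0.45 = 0.18
P(A ∪ B ∪ C) = 0.40 + 0.36 + 0.40 − 0.12 − 0.10 − 0.18 + 0.06 = 0.82
P(none) = 1 − 0.82 = 0.18

0.18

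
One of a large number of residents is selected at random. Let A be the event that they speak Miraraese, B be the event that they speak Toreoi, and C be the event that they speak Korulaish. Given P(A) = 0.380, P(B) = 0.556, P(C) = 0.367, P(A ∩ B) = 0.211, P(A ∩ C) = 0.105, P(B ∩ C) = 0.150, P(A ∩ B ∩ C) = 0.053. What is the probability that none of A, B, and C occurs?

0.110

By inclusion–exclusion:
P(A ∪ B ∪ C) = 0.380 + 0.556 + 0.367 − 0.211 − 0.105 − 0.150 + 0.053 = 0.890
P(none) = 1 − 0.890 = 0.110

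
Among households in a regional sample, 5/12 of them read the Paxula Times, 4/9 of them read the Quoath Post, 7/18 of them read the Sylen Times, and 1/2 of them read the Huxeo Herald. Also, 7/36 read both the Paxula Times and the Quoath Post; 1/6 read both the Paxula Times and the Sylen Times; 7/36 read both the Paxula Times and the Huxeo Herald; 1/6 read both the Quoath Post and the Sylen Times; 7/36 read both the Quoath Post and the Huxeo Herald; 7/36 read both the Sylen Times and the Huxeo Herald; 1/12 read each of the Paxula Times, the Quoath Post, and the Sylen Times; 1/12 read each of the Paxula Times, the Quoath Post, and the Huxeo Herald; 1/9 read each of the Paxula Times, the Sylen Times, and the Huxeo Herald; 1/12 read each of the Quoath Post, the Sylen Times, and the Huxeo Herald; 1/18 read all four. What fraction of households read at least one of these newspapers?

17/18

P(at least one) = 5/12 + 4/9 + 7/18 + 1/2 − 7/36 − 1/6 − 7/36 − 1/6 − 7/36 − 7/36 + 1/12 + 1/12 + 1/9 + 1/12 − 1/18 = 17/18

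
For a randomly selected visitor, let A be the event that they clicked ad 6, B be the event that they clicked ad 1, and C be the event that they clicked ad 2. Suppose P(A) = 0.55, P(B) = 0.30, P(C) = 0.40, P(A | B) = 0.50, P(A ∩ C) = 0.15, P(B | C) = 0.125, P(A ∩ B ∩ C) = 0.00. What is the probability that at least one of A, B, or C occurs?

0.90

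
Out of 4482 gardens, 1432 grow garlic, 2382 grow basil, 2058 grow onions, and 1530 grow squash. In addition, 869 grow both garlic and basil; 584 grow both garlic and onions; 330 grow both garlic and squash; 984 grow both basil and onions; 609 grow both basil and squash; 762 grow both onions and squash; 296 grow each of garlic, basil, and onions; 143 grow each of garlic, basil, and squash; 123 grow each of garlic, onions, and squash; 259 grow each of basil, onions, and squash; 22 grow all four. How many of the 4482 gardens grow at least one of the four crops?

4063

Using inclusion–exclusion:
|union| = 1432 + 2382 + 2058 + 1530 − 869 − 584 − 330 − 984 − 609 − 762 + 296 + 143 + 123 + 259 − 22 = 4063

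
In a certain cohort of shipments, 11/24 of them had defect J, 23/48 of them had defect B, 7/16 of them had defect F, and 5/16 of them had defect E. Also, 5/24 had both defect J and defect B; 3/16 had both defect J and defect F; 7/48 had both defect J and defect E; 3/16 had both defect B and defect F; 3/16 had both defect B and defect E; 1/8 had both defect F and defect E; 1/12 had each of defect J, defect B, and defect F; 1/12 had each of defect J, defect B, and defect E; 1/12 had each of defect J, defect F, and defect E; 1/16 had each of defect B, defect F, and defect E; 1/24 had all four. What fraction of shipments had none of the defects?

Inclusion–exclusion gives
P(at least one) = 11/24 + 23/48 + 7/16 + 5/16 − 5/24 − 3/16 − 7/48 − 3/16 − 3/16 − 1/8 + 1/12 + 1/12 + 1/12 + 1/16 − 1/24 = 11/12
P(none) = 1 − 11/12 = 1/12

1/12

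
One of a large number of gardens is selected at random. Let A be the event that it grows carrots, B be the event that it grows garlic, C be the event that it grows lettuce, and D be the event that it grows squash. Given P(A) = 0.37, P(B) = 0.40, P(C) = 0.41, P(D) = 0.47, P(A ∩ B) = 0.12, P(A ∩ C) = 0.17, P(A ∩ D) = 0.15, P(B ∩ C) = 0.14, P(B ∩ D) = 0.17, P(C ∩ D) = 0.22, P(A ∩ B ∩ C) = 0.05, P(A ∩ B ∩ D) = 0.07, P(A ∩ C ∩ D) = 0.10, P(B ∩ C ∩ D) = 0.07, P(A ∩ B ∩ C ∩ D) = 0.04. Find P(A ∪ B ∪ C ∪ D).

0.93

By inclusion–exclusion:
P(A ∪ B ∪ C ∪ D) = 0.37 + 0.40 + 0.41 + 0.47 − 0.12 − 0.17 − 0.15 − 0.14 − 0.17 − 0.22 + 0.05 + 0.07 + 0.10 + 0.07 − 0.04 = 0.93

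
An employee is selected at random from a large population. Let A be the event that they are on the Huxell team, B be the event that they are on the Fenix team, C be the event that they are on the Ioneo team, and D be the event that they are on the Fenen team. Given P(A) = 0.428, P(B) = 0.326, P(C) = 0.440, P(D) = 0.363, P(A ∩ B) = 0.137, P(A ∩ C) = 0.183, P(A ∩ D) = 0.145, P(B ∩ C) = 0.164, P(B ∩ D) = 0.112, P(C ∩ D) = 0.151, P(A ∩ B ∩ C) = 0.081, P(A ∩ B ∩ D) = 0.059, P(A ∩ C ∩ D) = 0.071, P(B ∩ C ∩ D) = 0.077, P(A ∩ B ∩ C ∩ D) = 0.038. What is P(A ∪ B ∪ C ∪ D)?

0.915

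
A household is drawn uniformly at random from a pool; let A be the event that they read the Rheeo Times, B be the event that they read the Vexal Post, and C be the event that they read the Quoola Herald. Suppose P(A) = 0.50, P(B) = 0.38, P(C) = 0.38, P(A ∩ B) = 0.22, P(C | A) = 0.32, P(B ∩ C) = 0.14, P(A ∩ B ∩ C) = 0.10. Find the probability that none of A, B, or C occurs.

0.16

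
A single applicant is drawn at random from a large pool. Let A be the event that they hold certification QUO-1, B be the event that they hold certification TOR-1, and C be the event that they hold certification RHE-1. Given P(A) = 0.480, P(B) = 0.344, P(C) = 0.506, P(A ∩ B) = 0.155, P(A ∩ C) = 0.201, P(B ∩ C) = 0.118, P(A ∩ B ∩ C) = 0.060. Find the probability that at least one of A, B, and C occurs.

0.916

By inclusion-exclusion,
P(A ∪ B ∪ C) = 0.480 + 0.344 + 0.506 − 0.155 − 0.201 − 0.118 + 0.060 = 0.916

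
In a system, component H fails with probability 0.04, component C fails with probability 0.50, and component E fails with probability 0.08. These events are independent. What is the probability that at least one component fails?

0.5584

P(none) = (1 − 0.04) × (1 − 0.50) × (1 − 0.08) = 0.96 × 0.50 × 0.92 = 0.4416
P(at least one) = 1 − 0.4416 = 0.5584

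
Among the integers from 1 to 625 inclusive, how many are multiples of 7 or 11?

137

89 + 56 − 8 = 137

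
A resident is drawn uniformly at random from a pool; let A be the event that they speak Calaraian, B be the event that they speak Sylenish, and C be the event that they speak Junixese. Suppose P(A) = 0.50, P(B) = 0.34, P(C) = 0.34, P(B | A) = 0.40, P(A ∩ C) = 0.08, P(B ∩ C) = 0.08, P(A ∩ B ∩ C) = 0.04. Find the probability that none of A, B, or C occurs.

P(A ∩ B) = P(A)·P(B|A) = 0.50 × 0.40 = 0.20
Using inclusion–exclusion:
P(A ∪ B ∪ C) = 0.50 + 0.34 + 0.34 − 0.20 − 0.08 − 0.08 + 0.04 = 0.86
P(none) = 1 − 0.86 = 0.14

0.14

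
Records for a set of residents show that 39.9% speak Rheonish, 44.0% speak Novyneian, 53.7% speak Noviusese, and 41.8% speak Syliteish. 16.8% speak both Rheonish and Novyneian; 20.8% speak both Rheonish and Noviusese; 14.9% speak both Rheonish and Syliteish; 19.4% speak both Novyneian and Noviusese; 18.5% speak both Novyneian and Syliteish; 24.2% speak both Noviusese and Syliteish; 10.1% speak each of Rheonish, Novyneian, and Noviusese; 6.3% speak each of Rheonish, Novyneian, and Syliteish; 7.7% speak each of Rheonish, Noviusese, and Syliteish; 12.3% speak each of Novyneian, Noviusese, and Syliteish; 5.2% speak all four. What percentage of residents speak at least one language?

P(≥1) = 39.9 + 44.0 + 53.7 + 41.8 − 16.8 − 20.8 − 14.9 − 19.4 − 18.5 − 24.2 + 10.1 + 6.3 + 7.7 + 12.3 − 5.2 = 96.0%

96.0%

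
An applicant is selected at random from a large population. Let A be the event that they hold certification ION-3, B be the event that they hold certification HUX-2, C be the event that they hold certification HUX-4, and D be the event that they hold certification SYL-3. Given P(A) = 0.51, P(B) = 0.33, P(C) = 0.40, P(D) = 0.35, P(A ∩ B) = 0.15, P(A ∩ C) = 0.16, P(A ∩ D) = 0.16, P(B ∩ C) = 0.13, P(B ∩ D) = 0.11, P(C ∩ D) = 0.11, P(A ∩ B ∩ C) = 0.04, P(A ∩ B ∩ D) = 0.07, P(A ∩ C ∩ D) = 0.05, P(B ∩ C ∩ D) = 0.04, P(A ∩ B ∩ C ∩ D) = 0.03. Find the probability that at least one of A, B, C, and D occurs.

0.94

P(A ∪ B ∪ C ∪ D) = 0.51 + 0.33 + 0.40 + 0.35 − 0.15 − 0.16 − 0.16 − 0.13 − 0.11 − 0.11 + 0.04 + 0.07 + 0.05 + 0.04 − 0.03 = 0.94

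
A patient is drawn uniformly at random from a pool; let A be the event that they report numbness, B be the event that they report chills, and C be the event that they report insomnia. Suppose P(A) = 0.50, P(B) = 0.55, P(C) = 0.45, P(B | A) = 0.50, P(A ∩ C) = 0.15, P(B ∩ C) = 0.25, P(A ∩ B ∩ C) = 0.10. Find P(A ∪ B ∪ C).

P(A ∩ B) = P(A)·P(B|A) = 0.50 × 0.50 = 0.25
Using inclusion–exclusion:
P(A ∪ B ∪ C) = 0.50 + 0.55 + 0.45 − 0.25 − 0.15 − 0.25 + 0.10 = 0.95

0.95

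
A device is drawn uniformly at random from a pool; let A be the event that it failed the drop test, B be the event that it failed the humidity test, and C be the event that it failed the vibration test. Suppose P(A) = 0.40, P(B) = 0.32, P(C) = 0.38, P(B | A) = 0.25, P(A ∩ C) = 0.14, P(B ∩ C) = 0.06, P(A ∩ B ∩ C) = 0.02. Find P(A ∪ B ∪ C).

0.82

P(A ∩ B) = P(A)·P(B|A) = 0.40 × 0.25 = 0.10
P(A ∪ B ∪ C) = 0.40 + 0.32 + 0.38 − 0.10 − 0.14 − 0.06 + 0.02 = 0.82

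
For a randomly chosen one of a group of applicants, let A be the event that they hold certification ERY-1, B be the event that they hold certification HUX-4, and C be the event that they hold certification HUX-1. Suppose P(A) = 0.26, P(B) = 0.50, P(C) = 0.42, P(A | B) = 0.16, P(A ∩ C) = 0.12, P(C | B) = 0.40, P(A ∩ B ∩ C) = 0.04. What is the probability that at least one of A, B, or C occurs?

P(A ∩ B) = P(B)·P(A|B) = 0.50 × 0.16 = 0.08
P(B ∩ C) = P(B)·P(C|B) = 0.50 × 0.40 = 0.20
Apply inclusion-exclusion:
P(A ∪ B ∪ C) = 0.26 + 0.50 + 0.42 − 0.08 − 0.12 − 0.20 + 0.04 = 0.82

0.82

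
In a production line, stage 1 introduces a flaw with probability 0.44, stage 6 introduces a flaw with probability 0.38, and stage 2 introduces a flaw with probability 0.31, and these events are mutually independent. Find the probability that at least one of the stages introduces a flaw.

0.760432

P(none) = (1 − 0.44) × (1 − 0.38) × (1 − 0.31) = 0.56 × 0.62 × 0.69 = 0.239568
P(at least one) = 1 − 0.239568 = 0.760432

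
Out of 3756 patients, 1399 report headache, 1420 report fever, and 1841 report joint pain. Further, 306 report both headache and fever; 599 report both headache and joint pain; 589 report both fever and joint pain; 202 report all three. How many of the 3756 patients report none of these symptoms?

388

|union| = 1399 + 1420 + 1841 − 306 − 599 − 589 + 202 = 3368
None: 3756 − 3368 = 388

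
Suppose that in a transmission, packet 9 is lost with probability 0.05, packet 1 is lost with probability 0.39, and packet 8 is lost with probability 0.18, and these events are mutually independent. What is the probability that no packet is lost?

Since the events are independent, P(none) is the product of the individual non-occurrence probabilities.
P(none) = (1 − 0.05) × (1 − 0.39) × (1 − 0.18) = 0.95 × 0.61 × 0.82 = 0.47519

0.47519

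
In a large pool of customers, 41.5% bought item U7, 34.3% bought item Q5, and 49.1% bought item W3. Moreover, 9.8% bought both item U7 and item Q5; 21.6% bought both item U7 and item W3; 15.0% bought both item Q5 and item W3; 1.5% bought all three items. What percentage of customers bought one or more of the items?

P(≥1) = 41.5 + 34.3 + 49.1 − 9.8 − 21.6 − 15.0 + 1.5 = 80.0%

80.0%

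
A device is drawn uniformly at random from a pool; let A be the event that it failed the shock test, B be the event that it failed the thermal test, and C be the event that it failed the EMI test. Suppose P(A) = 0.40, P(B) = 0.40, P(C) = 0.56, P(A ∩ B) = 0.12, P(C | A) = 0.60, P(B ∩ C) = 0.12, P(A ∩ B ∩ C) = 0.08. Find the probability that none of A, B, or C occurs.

0.04

P(A ∩ C) = P(A)·P(C|A) = 0.40 × 0.60 = 0.24
Using inclusion–exclusion:
P(A ∪ B ∪ C) = 0.40 + 0.40 + 0.56 − 0.12 − 0.24 − 0.12 + 0.08 = 0.96
P(none) = 1 − 0.96 = 0.04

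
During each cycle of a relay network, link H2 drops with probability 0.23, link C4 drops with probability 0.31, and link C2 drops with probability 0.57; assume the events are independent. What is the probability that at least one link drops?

P(none) = (1 − 0.23) × (1 − 0.31) × (1 − 0.57) = 0.77 × 0.69 × 0.43 = 0.228459
P(at least one) = 1 − 0.228459 = 0.771541

0.771541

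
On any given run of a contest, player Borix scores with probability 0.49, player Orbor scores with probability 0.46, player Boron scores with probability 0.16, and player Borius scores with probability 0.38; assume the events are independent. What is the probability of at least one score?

0.85657168

P(none) = (1 − 0.49) × (1 − 0.46) × (1 − 0.16) × (1 − 0.38) = 0.51 × 0.54 × 0.84 × 0.62 = 0.14342832
P(at least one) = 1 − 0.14342832 = 0.85657168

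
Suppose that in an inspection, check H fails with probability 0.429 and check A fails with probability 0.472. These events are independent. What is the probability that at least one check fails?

0.698512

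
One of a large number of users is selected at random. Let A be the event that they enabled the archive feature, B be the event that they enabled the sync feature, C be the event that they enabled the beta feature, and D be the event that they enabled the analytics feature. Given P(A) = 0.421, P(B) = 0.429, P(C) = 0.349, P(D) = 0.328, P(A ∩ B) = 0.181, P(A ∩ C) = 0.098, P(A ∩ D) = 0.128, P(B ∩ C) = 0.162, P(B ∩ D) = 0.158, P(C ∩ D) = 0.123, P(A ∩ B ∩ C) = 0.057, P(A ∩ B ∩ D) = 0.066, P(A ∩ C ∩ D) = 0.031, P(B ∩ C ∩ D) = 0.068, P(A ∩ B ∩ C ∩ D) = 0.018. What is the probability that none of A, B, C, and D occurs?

0.119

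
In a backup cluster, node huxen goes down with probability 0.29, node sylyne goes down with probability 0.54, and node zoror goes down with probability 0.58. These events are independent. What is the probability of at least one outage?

0.862828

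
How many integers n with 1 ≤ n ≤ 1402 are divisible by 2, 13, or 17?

793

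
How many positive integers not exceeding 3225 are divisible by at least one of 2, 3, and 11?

By inclusion–exclusion:
1612 + 1075 + 293 − 537 − 146 − 97 + 48 = 2248

2248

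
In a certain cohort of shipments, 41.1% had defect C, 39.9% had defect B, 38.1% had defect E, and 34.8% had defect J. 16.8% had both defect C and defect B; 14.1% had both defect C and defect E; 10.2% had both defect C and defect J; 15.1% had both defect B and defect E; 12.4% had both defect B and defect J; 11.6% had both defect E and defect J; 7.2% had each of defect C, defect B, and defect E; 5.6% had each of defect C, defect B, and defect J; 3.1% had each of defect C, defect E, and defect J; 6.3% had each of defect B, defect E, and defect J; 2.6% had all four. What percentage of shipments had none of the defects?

6.7%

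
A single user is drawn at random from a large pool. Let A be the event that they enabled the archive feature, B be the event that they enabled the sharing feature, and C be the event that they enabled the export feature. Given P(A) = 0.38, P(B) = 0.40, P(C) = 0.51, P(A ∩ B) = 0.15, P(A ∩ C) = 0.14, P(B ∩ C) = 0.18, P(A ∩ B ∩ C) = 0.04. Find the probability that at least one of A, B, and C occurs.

Apply inclusion-exclusion:
P(A ∪ B ∪ C) = 0.38 + 0.40 + 0.51 − 0.15 − 0.14 − 0.18 + 0.04 = 0.86

0.86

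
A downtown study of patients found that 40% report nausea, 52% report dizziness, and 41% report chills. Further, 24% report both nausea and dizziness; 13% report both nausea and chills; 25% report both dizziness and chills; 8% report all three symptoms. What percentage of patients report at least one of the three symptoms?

79%

Using inclusion–exclusion:
P(union) = 40 + 52 + 41 − 24 − 13 − 25 + 8 = 79%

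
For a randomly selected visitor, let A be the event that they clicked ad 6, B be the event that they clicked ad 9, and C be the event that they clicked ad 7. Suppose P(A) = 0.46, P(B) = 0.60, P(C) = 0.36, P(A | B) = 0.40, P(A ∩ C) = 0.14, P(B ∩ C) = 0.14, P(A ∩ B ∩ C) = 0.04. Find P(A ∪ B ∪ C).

0.94

P(A ∩ B) = P(B)·P(A|B) = 0.60 × 0.40 = 0.24
Using inclusion–exclusion:
P(A ∪ B ∪ C) = 0.46 + 0.60 + 0.36 − 0.24 − 0.14 − 0.14 + 0.04 = 0.94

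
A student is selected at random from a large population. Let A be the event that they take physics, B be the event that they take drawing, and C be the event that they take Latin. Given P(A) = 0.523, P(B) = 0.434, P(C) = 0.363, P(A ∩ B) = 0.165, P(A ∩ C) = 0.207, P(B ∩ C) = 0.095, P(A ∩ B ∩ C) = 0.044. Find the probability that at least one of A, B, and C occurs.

P(A ∪ B ∪ C) = 0.523 + 0.434 + 0.363 − 0.165 − 0.207 − 0.095 + 0.044 = 0.897

0.897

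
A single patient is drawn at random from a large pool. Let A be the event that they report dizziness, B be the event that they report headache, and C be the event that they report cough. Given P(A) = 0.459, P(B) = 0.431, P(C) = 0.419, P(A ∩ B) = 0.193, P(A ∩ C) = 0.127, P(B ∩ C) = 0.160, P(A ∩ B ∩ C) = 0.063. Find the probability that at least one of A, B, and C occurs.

0.892

Using inclusion–exclusion:
P(A ∪ B ∪ C) = 0.459 + 0.431 + 0.419 − 0.193 − 0.127 − 0.160 + 0.063 = 0.892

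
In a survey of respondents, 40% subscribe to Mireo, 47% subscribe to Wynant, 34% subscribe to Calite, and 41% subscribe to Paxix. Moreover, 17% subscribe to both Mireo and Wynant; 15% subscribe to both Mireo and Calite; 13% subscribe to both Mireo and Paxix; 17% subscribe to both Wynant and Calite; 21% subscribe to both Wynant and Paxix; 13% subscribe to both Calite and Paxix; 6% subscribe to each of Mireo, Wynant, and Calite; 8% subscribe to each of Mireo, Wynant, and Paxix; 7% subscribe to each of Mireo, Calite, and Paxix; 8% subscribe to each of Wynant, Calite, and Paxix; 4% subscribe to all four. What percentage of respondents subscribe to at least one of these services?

Inclusion–exclusion gives
P(union) = 40 + 47 + 34 + 41 − 17 − 15 − 13 − 17 − 21 − 13 + 6 + 8 + 7 + 8 − 4 = 91%

91%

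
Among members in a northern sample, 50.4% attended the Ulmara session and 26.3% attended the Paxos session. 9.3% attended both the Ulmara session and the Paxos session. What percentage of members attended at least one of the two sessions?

67.4%

By inclusion-exclusion,
P(at least one) = 50.4 + 26.3 − 9.3 = 67.4%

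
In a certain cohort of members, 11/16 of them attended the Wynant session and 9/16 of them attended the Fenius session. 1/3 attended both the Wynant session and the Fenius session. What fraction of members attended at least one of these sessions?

11/12

Inclusion–exclusion gives
P(union) = 11/16 + 9/16 − 1/3 = 11/12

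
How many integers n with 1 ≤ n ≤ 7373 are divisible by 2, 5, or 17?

Apply inclusion-exclusion:
⌊7373/2⌋ + ⌊7373/5⌋ + ⌊7373/17⌋ − ⌊7373/10⌋ − ⌊7373/34⌋ − ⌊7373/85⌋ + ⌊7373/170⌋ = 3686 + 1474 + 433 − 737 − 216 − 86 + 43 = 4597

4597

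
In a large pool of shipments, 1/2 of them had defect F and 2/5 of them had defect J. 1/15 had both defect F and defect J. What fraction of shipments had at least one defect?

By inclusion-exclusion,
P(at least one) = 1/2 + 2/5 − 1/15 = 5/6

5/6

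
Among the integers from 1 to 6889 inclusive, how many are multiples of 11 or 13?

1107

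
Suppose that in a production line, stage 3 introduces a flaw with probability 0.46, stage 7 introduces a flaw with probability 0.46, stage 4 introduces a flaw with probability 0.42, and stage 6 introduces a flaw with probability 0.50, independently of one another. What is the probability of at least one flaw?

0.915436

P(none) = (1 − 0.46) × (1 − 0.46) × (1 − 0.42) × (1 − 0.50) = 0.54 × 0.54 × 0.58 × 0.50 = 0.084564
P(at least one) = 1 − 0.084564 = 0.915436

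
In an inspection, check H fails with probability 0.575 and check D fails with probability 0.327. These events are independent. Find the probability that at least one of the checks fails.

P(none) = (1 − 0.575) × (1 − 0.327) = 0.425 × 0.673 = 0.286025
P(at least one) = 1 − 0.286025 = 0.713975

0.713975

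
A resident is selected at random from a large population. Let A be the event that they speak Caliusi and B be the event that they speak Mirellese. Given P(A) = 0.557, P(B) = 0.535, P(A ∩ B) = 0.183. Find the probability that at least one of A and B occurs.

0.909

P(A ∪ B) = 0.557 + 0.535 − 0.183 = 0.909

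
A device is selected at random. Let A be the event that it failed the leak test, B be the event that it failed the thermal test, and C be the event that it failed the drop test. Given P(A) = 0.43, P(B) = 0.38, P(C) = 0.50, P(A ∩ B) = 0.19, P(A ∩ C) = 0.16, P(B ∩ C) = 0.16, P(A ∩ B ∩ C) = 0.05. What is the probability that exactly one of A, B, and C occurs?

By inclusion–exclusion (exactly-one form):
P(exactly one) = 0.43 + 0.38 + 0.50 − 2·0.19 − 2·0.16 − 2·0.16 + 3·0.05 = 0.44

0.44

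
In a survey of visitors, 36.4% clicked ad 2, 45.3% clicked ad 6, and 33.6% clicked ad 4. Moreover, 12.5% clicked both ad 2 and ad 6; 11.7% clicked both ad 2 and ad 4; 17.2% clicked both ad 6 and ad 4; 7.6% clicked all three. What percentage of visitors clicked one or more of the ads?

81.5%

Inclusion–exclusion gives
P(≥1) = 36.4 + 45.3 + 33.6 − 12.5 − 11.7 − 17.2 + 7.6 = 81.5%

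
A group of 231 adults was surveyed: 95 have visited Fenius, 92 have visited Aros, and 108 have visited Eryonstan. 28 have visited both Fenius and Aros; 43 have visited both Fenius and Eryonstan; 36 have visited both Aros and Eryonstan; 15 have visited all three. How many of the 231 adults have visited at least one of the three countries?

Using inclusion–exclusion:
|at least one| = 95 + 92 + 108 − 28 − 43 − 36 + 15 = 203

203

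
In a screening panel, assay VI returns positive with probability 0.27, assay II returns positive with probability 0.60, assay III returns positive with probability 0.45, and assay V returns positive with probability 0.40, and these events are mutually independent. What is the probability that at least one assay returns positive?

0.90364

P(none) = (1 − 0.27) × (1 − 0.60) × (1 − 0.45) × (1 − 0.40) = 0.73 × 0.40 × 0.55 × 0.60 = 0.09636
P(at least one) = 1 − 0.09636 = 0.90364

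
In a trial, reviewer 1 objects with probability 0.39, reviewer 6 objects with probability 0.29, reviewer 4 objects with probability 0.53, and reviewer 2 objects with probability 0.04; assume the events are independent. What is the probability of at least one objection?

P(none) = (1 − 0.39) × (1 − 0.29) × (1 − 0.53) × (1 − 0.04) = 0.61 × 0.71 × 0.47 × 0.96 = 0.19541472
P(at least one) = 1 − 0.19541472 = 0.80458528

0.80458528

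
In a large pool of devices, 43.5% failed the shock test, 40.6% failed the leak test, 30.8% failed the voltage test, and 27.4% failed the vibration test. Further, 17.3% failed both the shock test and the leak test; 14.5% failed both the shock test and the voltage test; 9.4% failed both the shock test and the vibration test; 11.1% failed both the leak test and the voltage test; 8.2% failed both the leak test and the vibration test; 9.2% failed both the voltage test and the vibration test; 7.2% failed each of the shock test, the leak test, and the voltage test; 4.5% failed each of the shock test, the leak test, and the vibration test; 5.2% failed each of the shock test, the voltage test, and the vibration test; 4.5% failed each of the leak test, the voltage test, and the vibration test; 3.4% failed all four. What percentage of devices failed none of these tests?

9.4%

By inclusion–exclusion:
P(union) = 43.5 + 40.6 + 30.8 + 27.4 − 17.3 − 14.5 − 9.4 − 11.1 − 8.2 − 9.2 + 7.2 + 4.5 + 5.2 + 4.5 − 3.4 = 90.6%
P(none) = 100% − 90.6% = 9.4%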